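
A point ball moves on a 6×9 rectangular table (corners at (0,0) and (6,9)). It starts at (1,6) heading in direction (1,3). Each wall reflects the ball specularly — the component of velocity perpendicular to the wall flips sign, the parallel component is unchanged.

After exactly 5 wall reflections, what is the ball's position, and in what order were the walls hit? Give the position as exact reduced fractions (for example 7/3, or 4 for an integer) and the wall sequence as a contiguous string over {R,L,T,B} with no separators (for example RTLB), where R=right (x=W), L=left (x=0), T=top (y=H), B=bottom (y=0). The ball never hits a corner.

1. t=1 → T at (2,9); v=(1,-3)
2. t=3 → B at (5,0); v=(1,3)
3. t=1 → R at (6,3); v=(-1,3)
4. t=2 → T at (4,9); v=(-1,-3)
5. t=3 → B at (1,0); v=(-1,3)

Final position: (1,0)
Wall sequence: TBRTB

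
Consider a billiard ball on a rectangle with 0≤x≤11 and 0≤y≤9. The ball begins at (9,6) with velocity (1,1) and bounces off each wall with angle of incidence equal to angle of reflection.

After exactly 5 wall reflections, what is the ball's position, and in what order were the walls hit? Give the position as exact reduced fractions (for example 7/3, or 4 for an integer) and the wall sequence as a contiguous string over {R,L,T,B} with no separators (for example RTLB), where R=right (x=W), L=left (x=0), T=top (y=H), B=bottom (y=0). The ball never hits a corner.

1. t=2 → R at (11,8); v=(-1,1)
2. t=1 → T at (10,9); v=(-1,-1)
3. t=9 → B at (1,0); v=(-1,1)
4. t=1 → L at (0,1); v=(1,1)
5. t=8 → T at (8,9); v=(1,-1)

Final position: (8,9)
Wall sequence: RTBLT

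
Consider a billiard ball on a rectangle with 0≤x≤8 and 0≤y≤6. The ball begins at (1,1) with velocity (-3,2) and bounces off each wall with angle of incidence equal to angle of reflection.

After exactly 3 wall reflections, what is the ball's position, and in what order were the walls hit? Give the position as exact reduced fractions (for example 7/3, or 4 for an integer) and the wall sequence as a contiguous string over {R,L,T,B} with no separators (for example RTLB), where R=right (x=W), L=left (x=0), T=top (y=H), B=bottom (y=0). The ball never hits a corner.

Final position: (8,5)
Wall sequence: LTR

1. t=1/3 → L at (0,5/3); v=(3,2)
2. t=13/6 → T at (13/2,6); v=(3,-2)
3. t=1/2 → R at (8,5); v=(-3,-2)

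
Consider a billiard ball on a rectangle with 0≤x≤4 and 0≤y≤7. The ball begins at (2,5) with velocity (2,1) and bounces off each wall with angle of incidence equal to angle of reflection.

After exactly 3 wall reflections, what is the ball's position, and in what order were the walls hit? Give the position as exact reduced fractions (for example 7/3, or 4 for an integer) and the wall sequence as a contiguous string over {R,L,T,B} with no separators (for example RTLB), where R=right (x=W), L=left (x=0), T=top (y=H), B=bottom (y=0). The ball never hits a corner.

1. t=1 → R at (4,6); v=(-2,1)
2. t=1 → T at (2,7); v=(-2,-1)
3. t=1 → L at (0,6); v=(2,-1)

Final position: (0,6)
Wall sequence: RTL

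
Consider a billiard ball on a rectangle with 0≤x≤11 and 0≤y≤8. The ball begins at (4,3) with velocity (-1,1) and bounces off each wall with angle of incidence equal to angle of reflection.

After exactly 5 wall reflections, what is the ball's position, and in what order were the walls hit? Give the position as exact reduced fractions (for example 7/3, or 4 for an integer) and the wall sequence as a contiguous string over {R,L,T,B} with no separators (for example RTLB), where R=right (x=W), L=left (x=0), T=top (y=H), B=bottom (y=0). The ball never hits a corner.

1. t=4 → L at (0,7); v=(1,1)
2. t=1 → T at (1,8); v=(1,-1)
3. t=8 → B at (9,0); v=(1,1)
4. t=2 → R at (11,2); v=(-1,1)
5. t=6 → T at (5,8); v=(-1,-1)

Final position: (5,8)
Wall sequence: LTBRT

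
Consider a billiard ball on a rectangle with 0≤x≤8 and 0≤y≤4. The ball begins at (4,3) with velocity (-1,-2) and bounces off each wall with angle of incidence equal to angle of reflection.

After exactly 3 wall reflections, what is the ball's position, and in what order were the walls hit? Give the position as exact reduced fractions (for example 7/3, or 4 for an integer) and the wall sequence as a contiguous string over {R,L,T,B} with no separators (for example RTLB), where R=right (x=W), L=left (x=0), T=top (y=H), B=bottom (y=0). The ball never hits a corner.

1. t=3/2 → B at (5/2,0); v=(-1,2)
2. t=2 → T at (1/2,4); v=(-1,-2)
3. t=1/2 → L at (0,3); v=(1,-2)

Final position: (0,3)
Wall sequence: BTL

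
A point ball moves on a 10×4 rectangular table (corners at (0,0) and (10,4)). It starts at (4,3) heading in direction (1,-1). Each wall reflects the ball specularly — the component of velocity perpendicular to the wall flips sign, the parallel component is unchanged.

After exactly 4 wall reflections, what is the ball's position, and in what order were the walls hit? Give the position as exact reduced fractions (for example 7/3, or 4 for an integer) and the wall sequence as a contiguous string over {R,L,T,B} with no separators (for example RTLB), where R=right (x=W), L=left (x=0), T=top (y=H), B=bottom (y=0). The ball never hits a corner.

Final position: (5,0)
Wall sequence: BRTB

1. t=3 → B at (7,0); v=(1,1)
2. t=3 → R at (10,3); v=(-1,1)
3. t=1 → T at (9,4); v=(-1,-1)
4. t=4 → B at (5,0); v=(-1,1)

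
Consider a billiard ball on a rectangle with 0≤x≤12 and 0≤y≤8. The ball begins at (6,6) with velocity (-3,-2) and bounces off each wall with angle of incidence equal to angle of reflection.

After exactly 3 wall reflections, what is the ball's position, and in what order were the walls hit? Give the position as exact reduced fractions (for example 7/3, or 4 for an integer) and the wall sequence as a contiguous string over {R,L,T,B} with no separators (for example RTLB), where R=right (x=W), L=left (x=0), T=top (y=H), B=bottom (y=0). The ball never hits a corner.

1. t=2 → L at (0,2); v=(3,-2)
2. t=1 → B at (3,0); v=(3,2)
3. t=3 → R at (12,6); v=(-3,2)

Final position: (12,6)
Wall sequence: LBR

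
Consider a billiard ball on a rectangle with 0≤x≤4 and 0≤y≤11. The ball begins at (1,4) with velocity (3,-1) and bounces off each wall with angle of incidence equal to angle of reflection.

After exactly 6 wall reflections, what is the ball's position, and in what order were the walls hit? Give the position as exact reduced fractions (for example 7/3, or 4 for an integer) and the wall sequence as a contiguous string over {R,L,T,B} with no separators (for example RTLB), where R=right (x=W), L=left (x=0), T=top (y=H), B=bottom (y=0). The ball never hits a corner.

Final position: (4,7/3)
Wall sequence: RLRBLR

1. t=1 → R at (4,3); v=(-3,-1)
2. t=4/3 → L at (0,5/3); v=(3,-1)
3. t=4/3 → R at (4,1/3); v=(-3,-1)
4. t=1/3 → B at (3,0); v=(-3,1)
5. t=1 → L at (0,1); v=(3,1)
6. t=4/3 → R at (4,7/3); v=(-3,1)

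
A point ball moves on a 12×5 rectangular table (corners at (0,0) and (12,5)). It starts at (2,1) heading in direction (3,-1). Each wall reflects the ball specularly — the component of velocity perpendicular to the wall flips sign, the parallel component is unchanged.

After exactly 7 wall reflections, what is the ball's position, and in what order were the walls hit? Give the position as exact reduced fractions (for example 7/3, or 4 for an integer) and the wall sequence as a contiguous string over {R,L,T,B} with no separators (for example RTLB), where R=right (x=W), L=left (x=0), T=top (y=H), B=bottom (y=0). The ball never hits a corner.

1. t=1 → B at (5,0); v=(3,1)
2. t=7/3 → R at (12,7/3); v=(-3,1)
3. t=8/3 → T at (4,5); v=(-3,-1)
4. t=4/3 → L at (0,11/3); v=(3,-1)
5. t=11/3 → B at (11,0); v=(3,1)
6. t=1/3 → R at (12,1/3); v=(-3,1)
7. t=4 → L at (0,13/3); v=(3,1)

Final position: (0,13/3)
Wall sequence: BRTLBRL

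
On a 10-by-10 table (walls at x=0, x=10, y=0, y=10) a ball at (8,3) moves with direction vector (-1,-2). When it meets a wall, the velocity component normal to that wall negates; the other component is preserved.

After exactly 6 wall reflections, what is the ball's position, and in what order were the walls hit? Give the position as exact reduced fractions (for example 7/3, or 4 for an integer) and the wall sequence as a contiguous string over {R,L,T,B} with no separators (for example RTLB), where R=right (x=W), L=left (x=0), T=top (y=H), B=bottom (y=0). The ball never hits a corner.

1. t=3/2 → B at (13/2,0); v=(-1,2)
2. t=5 → T at (3/2,10); v=(-1,-2)
3. t=3/2 → L at (0,7); v=(1,-2)
4. t=7/2 → B at (7/2,0); v=(1,2)
5. t=5 → T at (17/2,10); v=(1,-2)
6. t=3/2 → R at (10,7); v=(-1,-2)

Final position: (10,7)
Wall sequence: BTLBTR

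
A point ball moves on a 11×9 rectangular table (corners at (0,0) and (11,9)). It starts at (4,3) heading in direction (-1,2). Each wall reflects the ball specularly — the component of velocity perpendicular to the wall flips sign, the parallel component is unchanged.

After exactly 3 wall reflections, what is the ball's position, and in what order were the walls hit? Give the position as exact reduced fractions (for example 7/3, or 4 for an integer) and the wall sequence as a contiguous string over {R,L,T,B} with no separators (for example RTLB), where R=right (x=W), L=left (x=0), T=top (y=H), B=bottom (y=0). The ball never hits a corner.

1. t=3 → T at (1,9); v=(-1,-2)
2. t=1 → L at (0,7); v=(1,-2)
3. t=7/2 → B at (7/2,0); v=(1,2)

Final position: (7/2,0)
Wall sequence: TLB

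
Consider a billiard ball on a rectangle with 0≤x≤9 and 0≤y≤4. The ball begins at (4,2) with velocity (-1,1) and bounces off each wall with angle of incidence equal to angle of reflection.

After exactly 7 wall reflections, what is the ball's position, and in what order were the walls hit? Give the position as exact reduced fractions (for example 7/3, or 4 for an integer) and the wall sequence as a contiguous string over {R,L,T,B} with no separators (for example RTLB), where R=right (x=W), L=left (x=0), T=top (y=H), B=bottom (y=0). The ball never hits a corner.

Final position: (4,4)
Wall sequence: TLBTRBT

1. t=2 → T at (2,4); v=(-1,-1)
2. t=2 → L at (0,2); v=(1,-1)
3. t=2 → B at (2,0); v=(1,1)
4. t=4 → T at (6,4); v=(1,-1)
5. t=3 → R at (9,1); v=(-1,-1)
6. t=1 → B at (8,0); v=(-1,1)
7. t=4 → T at (4,4); v=(-1,-1)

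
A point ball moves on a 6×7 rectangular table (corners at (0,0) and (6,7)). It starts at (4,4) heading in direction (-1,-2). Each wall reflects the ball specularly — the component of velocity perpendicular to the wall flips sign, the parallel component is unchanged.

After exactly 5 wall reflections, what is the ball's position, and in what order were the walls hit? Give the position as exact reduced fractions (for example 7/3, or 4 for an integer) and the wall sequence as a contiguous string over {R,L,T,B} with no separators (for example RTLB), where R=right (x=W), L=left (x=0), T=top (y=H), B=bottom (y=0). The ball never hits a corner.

Final position: (6,2)
Wall sequence: BLTBR

1. t=2 → B at (2,0); v=(-1,2)
2. t=2 → L at (0,4); v=(1,2)
3. t=3/2 → T at (3/2,7); v=(1,-2)
4. t=7/2 → B at (5,0); v=(1,2)
5. t=1 → R at (6,2); v=(-1,2)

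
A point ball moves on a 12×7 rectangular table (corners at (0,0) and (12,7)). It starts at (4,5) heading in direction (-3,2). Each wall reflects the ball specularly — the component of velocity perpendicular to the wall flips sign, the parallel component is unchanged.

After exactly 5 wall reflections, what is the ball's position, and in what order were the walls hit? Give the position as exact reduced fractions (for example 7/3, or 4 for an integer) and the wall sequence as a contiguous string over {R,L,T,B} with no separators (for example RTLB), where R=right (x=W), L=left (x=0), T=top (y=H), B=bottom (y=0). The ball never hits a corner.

Final position: (4,7)
Wall sequence: TLBRT

1. t=1 → T at (1,7); v=(-3,-2)
2. t=1/3 → L at (0,19/3); v=(3,-2)
3. t=19/6 → B at (19/2,0); v=(3,2)
4. t=5/6 → R at (12,5/3); v=(-3,2)
5. t=8/3 → T at (4,7); v=(-3,-2)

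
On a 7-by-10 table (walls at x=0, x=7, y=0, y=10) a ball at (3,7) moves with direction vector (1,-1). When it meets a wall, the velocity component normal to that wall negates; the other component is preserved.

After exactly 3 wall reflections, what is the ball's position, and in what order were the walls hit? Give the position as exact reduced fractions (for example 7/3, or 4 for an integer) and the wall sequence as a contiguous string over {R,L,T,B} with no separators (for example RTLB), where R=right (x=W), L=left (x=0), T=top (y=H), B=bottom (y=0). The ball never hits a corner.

Final position: (0,4)
Wall sequence: RBL

1. t=4 → R at (7,3); v=(-1,-1)
2. t=3 → B at (4,0); v=(-1,1)
3. t=4 → L at (0,4); v=(1,1)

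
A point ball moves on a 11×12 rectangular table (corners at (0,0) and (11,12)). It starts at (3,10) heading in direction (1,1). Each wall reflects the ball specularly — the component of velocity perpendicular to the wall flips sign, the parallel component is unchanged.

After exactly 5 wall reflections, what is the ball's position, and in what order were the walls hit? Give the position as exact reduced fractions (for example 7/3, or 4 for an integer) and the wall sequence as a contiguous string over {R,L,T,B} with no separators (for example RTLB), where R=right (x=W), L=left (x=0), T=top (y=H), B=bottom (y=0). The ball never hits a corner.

Final position: (7,12)
Wall sequence: TRBLT

1. t=2 → T at (5,12); v=(1,-1)
2. t=6 → R at (11,6); v=(-1,-1)
3. t=6 → B at (5,0); v=(-1,1)
4. t=5 → L at (0,5); v=(1,1)
5. t=7 → T at (7,12); v=(1,-1)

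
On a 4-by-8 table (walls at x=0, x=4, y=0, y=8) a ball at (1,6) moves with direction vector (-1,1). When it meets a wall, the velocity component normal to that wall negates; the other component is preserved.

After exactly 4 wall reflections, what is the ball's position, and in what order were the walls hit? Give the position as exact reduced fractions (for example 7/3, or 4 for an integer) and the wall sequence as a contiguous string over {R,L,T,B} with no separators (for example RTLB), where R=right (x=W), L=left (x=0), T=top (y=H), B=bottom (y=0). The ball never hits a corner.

Final position: (0,1)
Wall sequence: LTRL

1. t=1 → L at (0,7); v=(1,1)
2. t=1 → T at (1,8); v=(1,-1)
3. t=3 → R at (4,5); v=(-1,-1)
4. t=4 → L at (0,1); v=(1,-1)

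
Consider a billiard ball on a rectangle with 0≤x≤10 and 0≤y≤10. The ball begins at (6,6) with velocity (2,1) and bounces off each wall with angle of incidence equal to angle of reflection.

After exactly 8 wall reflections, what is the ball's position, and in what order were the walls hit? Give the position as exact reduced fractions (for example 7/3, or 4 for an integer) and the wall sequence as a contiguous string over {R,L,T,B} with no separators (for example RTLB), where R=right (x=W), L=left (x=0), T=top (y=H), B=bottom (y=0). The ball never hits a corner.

Final position: (6,10)
Wall sequence: RTLRBLRT

1. t=2 → R at (10,8); v=(-2,1)
2. t=2 → T at (6,10); v=(-2,-1)
3. t=3 → L at (0,7); v=(2,-1)
4. t=5 → R at (10,2); v=(-2,-1)
5. t=2 → B at (6,0); v=(-2,1)
6. t=3 → L at (0,3); v=(2,1)
7. t=5 → R at (10,8); v=(-2,1)
8. t=2 → T at (6,10); v=(-2,-1)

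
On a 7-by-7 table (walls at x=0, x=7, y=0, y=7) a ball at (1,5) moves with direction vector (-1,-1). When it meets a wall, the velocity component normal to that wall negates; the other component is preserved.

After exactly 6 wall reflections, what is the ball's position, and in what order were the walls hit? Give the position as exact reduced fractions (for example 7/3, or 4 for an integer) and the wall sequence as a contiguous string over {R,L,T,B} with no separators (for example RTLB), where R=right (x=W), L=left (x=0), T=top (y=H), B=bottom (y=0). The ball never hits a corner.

Final position: (4,0)
Wall sequence: LBRTLB

1. t=1 → L at (0,4); v=(1,-1)
2. t=4 → B at (4,0); v=(1,1)
3. t=3 → R at (7,3); v=(-1,1)
4. t=4 → T at (3,7); v=(-1,-1)
5. t=3 → L at (0,4); v=(1,-1)
6. t=4 → B at (4,0); v=(1,1)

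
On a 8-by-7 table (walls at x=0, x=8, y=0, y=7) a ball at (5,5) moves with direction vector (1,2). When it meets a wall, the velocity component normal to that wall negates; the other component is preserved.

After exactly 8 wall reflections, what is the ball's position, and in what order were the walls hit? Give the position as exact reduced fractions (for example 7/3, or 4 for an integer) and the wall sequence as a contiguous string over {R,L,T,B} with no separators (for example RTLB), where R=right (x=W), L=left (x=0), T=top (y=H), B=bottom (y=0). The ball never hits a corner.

1. t=1 → T at (6,7); v=(1,-2)
2. t=2 → R at (8,3); v=(-1,-2)
3. t=3/2 → B at (13/2,0); v=(-1,2)
4. t=7/2 → T at (3,7); v=(-1,-2)
5. t=3 → L at (0,1); v=(1,-2)
6. t=1/2 → B at (1/2,0); v=(1,2)
7. t=7/2 → T at (4,7); v=(1,-2)
8. t=7/2 → B at (15/2,0); v=(1,2)

Final position: (15/2,0)
Wall sequence: TRBTLBTB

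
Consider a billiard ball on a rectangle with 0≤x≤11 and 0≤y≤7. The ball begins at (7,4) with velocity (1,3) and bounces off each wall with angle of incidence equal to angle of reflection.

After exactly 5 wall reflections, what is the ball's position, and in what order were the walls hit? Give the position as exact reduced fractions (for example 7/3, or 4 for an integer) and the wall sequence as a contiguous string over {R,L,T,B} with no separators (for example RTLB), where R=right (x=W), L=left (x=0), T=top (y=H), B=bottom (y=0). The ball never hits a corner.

1. t=1 → T at (8,7); v=(1,-3)
2. t=7/3 → B at (31/3,0); v=(1,3)
3. t=2/3 → R at (11,2); v=(-1,3)
4. t=5/3 → T at (28/3,7); v=(-1,-3)
5. t=7/3 → B at (7,0); v=(-1,3)

Final position: (7,0)
Wall sequence: TBRTB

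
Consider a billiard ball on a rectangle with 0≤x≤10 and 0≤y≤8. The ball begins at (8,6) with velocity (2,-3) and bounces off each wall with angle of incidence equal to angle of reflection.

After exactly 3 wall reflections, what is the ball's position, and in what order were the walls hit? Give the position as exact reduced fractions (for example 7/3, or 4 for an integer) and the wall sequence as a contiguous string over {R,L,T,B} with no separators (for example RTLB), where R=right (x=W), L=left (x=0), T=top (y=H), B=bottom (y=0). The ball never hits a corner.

1. t=1 → R at (10,3); v=(-2,-3)
2. t=1 → B at (8,0); v=(-2,3)
3. t=8/3 → T at (8/3,8); v=(-2,-3)

Final position: (8/3,8)
Wall sequence: RBT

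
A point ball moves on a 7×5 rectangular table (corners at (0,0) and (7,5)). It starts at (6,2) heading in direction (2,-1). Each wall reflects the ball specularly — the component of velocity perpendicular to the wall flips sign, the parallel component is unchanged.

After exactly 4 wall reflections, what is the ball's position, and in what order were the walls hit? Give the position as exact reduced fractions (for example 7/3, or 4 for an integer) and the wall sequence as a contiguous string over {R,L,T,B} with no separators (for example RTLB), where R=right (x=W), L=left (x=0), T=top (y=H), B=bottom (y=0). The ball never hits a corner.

Final position: (6,5)
Wall sequence: RBLT

1. t=1/2 → R at (7,3/2); v=(-2,-1)
2. t=3/2 → B at (4,0); v=(-2,1)
3. t=2 → L at (0,2); v=(2,1)
4. t=3 → T at (6,5); v=(2,-1)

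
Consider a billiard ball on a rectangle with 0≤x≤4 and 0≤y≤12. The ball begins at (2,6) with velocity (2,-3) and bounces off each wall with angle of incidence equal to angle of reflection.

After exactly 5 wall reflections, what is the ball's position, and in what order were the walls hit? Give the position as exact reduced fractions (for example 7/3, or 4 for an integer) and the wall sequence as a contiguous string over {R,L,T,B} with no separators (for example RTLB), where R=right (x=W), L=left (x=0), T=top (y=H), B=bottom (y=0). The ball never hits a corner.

Final position: (2,12)
Wall sequence: RBLRT

1. t=1 → R at (4,3); v=(-2,-3)
2. t=1 → B at (2,0); v=(-2,3)
3. t=1 → L at (0,3); v=(2,3)
4. t=2 → R at (4,9); v=(-2,3)
5. t=1 → T at (2,12); v=(-2,-3)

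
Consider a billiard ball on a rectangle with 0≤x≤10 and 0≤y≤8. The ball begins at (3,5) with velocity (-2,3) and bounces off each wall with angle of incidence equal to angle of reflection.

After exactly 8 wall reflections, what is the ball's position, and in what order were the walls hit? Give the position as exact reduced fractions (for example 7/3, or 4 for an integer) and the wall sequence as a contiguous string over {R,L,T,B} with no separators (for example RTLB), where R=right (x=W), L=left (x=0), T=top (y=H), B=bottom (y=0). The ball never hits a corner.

Final position: (1/3,8)
Wall sequence: TLBTRBLT

1. t=1 → T at (1,8); v=(-2,-3)
2. t=1/2 → L at (0,13/2); v=(2,-3)
3. t=13/6 → B at (13/3,0); v=(2,3)
4. t=8/3 → T at (29/3,8); v=(2,-3)
5. t=1/6 → R at (10,15/2); v=(-2,-3)
6. t=5/2 → B at (5,0); v=(-2,3)
7. t=5/2 → L at (0,15/2); v=(2,3)
8. t=1/6 → T at (1/3,8); v=(2,-3)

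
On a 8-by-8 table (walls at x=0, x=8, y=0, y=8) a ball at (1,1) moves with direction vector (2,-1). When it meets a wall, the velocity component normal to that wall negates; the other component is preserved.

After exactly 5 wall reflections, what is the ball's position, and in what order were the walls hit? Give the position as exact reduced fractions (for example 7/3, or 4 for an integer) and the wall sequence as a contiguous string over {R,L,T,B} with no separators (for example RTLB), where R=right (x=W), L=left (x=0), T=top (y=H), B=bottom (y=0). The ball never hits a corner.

1. t=1 → B at (3,0); v=(2,1)
2. t=5/2 → R at (8,5/2); v=(-2,1)
3. t=4 → L at (0,13/2); v=(2,1)
4. t=3/2 → T at (3,8); v=(2,-1)
5. t=5/2 → R at (8,11/2); v=(-2,-1)

Final position: (8,11/2)
Wall sequence: BRLTR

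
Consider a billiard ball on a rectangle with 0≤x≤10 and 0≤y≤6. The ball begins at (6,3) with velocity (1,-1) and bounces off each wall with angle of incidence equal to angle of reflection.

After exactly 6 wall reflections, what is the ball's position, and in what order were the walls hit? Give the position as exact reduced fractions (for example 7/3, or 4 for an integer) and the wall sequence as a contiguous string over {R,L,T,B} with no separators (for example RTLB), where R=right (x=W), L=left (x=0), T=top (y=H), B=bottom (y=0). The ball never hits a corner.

Final position: (7,6)
Wall sequence: BRTLBT

1. t=3 → B at (9,0); v=(1,1)
2. t=1 → R at (10,1); v=(-1,1)
3. t=5 → T at (5,6); v=(-1,-1)
4. t=5 → L at (0,1); v=(1,-1)
5. t=1 → B at (1,0); v=(1,1)
6. t=6 → T at (7,6); v=(1,-1)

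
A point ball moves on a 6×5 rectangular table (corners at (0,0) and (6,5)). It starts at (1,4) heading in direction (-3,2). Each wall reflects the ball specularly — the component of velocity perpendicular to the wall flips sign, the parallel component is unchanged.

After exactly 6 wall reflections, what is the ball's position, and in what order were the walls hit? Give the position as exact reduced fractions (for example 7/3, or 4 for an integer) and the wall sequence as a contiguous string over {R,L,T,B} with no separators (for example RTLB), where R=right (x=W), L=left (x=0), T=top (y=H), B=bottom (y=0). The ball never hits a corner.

Final position: (7/2,5)
Wall sequence: LTRBLT

1. t=1/3 → L at (0,14/3); v=(3,2)
2. t=1/6 → T at (1/2,5); v=(3,-2)
3. t=11/6 → R at (6,4/3); v=(-3,-2)
4. t=2/3 → B at (4,0); v=(-3,2)
5. t=4/3 → L at (0,8/3); v=(3,2)
6. t=7/6 → T at (7/2,5); v=(3,-2)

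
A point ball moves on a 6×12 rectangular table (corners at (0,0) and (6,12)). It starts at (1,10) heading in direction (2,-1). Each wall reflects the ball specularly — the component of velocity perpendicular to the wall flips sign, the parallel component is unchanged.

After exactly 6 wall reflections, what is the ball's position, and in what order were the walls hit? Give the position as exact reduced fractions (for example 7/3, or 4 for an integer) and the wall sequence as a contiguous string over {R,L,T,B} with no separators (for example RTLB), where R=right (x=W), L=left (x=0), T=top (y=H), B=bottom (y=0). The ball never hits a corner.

Final position: (6,9/2)
Wall sequence: RLRBLR

1. t=5/2 → R at (6,15/2); v=(-2,-1)
2. t=3 → L at (0,9/2); v=(2,-1)
3. t=3 → R at (6,3/2); v=(-2,-1)
4. t=3/2 → B at (3,0); v=(-2,1)
5. t=3/2 → L at (0,3/2); v=(2,1)
6. t=3 → R at (6,9/2); v=(-2,1)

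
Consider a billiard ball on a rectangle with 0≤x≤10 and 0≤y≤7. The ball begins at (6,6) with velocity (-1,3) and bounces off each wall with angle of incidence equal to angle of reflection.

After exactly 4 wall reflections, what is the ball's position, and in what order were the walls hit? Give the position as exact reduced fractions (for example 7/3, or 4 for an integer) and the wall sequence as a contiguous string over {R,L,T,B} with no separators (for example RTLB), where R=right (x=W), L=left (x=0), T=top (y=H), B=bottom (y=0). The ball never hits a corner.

1. t=1/3 → T at (17/3,7); v=(-1,-3)
2. t=7/3 → B at (10/3,0); v=(-1,3)
3. t=7/3 → T at (1,7); v=(-1,-3)
4. t=1 → L at (0,4); v=(1,-3)

Final position: (0,4)
Wall sequence: TBTL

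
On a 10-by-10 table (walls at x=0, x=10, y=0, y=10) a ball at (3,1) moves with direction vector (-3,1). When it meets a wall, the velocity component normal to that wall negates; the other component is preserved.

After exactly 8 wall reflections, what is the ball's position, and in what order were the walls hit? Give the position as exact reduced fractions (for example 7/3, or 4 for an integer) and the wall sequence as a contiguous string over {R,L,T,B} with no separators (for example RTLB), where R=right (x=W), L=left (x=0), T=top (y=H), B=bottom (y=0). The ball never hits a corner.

Final position: (6,0)
Wall sequence: LRLTRLRB

1. t=1 → L at (0,2); v=(3,1)
2. t=10/3 → R at (10,16/3); v=(-3,1)
3. t=10/3 → L at (0,26/3); v=(3,1)
4. t=4/3 → T at (4,10); v=(3,-1)
5. t=2 → R at (10,8); v=(-3,-1)
6. t=10/3 → L at (0,14/3); v=(3,-1)
7. t=10/3 → R at (10,4/3); v=(-3,-1)
8. t=4/3 → B at (6,0); v=(-3,1)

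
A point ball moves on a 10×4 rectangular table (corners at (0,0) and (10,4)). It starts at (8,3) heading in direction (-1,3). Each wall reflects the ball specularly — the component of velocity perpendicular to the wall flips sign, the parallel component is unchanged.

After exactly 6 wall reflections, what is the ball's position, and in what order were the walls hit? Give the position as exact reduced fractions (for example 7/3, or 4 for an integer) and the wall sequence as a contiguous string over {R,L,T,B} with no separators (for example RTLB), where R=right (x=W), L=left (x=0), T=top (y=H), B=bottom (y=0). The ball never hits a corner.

Final position: (1,0)
Wall sequence: TBTBTB

1. t=1/3 → T at (23/3,4); v=(-1,-3)
2. t=4/3 → B at (19/3,0); v=(-1,3)
3. t=4/3 → T at (5,4); v=(-1,-3)
4. t=4/3 → B at (11/3,0); v=(-1,3)
5. t=4/3 → T at (7/3,4); v=(-1,-3)
6. t=4/3 → B at (1,0); v=(-1,3)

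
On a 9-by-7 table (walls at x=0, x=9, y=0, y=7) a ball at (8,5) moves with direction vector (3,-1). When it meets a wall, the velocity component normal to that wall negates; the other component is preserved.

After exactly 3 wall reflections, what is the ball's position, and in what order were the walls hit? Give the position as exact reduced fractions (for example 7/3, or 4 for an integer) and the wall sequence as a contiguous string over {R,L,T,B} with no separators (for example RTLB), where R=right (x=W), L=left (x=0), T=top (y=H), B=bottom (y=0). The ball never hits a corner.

Final position: (5,0)
Wall sequence: RLB

1. t=1/3 → R at (9,14/3); v=(-3,-1)
2. t=3 → L at (0,5/3); v=(3,-1)
3. t=5/3 → B at (5,0); v=(3,1)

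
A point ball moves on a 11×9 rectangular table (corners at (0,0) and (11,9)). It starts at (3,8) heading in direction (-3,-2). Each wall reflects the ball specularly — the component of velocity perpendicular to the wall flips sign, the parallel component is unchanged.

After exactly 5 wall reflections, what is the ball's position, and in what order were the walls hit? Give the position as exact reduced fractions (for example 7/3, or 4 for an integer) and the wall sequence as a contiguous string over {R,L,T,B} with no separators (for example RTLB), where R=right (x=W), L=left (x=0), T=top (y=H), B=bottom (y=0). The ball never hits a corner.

Final position: (1/2,9)
Wall sequence: LBRLT

1. t=1 → L at (0,6); v=(3,-2)
2. t=3 → B at (9,0); v=(3,2)
3. t=2/3 → R at (11,4/3); v=(-3,2)
4. t=11/3 → L at (0,26/3); v=(3,2)
5. t=1/6 → T at (1/2,9); v=(3,-2)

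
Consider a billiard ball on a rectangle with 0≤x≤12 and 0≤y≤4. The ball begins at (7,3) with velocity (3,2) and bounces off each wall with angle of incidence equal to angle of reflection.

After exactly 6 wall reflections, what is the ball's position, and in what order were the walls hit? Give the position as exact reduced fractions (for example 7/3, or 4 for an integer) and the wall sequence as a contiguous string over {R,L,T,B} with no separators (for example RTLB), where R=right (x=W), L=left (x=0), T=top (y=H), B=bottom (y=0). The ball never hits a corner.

Final position: (5/2,0)
Wall sequence: TRBTLB

1. t=1/2 → T at (17/2,4); v=(3,-2)
2. t=7/6 → R at (12,5/3); v=(-3,-2)
3. t=5/6 → B at (19/2,0); v=(-3,2)
4. t=2 → T at (7/2,4); v=(-3,-2)
5. t=7/6 → L at (0,5/3); v=(3,-2)
6. t=5/6 → B at (5/2,0); v=(3,2)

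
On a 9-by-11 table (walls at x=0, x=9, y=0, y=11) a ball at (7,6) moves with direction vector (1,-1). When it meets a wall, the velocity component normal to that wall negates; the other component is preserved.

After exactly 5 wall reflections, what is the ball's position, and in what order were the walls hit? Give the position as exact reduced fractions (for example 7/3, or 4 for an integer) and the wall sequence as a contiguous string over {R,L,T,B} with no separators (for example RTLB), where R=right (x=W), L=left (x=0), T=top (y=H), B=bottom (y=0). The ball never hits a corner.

Final position: (9,8)
Wall sequence: RBLTR

1. t=2 → R at (9,4); v=(-1,-1)
2. t=4 → B at (5,0); v=(-1,1)
3. t=5 → L at (0,5); v=(1,1)
4. t=6 → T at (6,11); v=(1,-1)
5. t=3 → R at (9,8); v=(-1,-1)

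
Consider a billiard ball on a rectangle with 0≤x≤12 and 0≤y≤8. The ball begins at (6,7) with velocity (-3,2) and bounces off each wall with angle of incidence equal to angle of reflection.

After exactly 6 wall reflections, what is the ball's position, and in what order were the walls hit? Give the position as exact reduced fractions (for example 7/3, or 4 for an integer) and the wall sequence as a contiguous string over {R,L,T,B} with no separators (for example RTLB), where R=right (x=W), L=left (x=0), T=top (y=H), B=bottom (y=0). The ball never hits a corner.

1. t=1/2 → T at (9/2,8); v=(-3,-2)
2. t=3/2 → L at (0,5); v=(3,-2)
3. t=5/2 → B at (15/2,0); v=(3,2)
4. t=3/2 → R at (12,3); v=(-3,2)
5. t=5/2 → T at (9/2,8); v=(-3,-2)
6. t=3/2 → L at (0,5); v=(3,-2)

Final position: (0,5)
Wall sequence: TLBRTL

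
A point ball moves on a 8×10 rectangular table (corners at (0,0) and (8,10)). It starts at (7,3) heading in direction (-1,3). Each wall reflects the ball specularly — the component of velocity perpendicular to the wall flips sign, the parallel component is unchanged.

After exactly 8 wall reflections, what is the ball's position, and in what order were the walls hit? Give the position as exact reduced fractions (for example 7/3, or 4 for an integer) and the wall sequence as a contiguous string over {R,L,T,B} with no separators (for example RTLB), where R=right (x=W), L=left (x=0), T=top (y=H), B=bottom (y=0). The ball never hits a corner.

1. t=7/3 → T at (14/3,10); v=(-1,-3)
2. t=10/3 → B at (4/3,0); v=(-1,3)
3. t=4/3 → L at (0,4); v=(1,3)
4. t=2 → T at (2,10); v=(1,-3)
5. t=10/3 → B at (16/3,0); v=(1,3)
6. t=8/3 → R at (8,8); v=(-1,3)
7. t=2/3 → T at (22/3,10); v=(-1,-3)
8. t=10/3 → B at (4,0); v=(-1,3)

Final position: (4,0)
Wall sequence: TBLTBRTB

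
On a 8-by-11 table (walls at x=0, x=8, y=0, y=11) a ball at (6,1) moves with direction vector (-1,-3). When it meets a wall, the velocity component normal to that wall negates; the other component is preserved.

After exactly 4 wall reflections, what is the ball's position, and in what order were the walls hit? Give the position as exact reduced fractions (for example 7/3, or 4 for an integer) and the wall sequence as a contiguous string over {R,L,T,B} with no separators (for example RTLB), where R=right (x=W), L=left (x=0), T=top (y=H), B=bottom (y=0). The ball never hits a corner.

1. t=1/3 → B at (17/3,0); v=(-1,3)
2. t=11/3 → T at (2,11); v=(-1,-3)
3. t=2 → L at (0,5); v=(1,-3)
4. t=5/3 → B at (5/3,0); v=(1,3)

Final position: (5/3,0)
Wall sequence: BTLB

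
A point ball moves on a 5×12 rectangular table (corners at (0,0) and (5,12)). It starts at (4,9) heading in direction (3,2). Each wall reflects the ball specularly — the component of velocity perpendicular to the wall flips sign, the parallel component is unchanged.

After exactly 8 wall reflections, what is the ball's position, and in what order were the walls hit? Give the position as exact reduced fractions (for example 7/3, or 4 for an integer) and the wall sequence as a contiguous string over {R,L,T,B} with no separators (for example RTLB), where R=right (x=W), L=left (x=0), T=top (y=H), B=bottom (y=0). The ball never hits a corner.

1. t=1/3 → R at (5,29/3); v=(-3,2)
2. t=7/6 → T at (3/2,12); v=(-3,-2)
3. t=1/2 → L at (0,11); v=(3,-2)
4. t=5/3 → R at (5,23/3); v=(-3,-2)
5. t=5/3 → L at (0,13/3); v=(3,-2)
6. t=5/3 → R at (5,1); v=(-3,-2)
7. t=1/2 → B at (7/2,0); v=(-3,2)
8. t=7/6 → L at (0,7/3); v=(3,2)

Final position: (0,7/3)
Wall sequence: RTLRLRBL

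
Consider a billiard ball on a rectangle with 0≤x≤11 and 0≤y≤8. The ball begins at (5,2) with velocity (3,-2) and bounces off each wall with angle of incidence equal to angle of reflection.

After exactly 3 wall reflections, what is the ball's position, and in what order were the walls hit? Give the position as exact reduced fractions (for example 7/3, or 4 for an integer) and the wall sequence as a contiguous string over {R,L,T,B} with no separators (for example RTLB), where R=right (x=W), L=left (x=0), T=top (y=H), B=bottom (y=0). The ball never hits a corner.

Final position: (2,8)
Wall sequence: BRT

1. t=1 → B at (8,0); v=(3,2)
2. t=1 → R at (11,2); v=(-3,2)
3. t=3 → T at (2,8); v=(-3,-2)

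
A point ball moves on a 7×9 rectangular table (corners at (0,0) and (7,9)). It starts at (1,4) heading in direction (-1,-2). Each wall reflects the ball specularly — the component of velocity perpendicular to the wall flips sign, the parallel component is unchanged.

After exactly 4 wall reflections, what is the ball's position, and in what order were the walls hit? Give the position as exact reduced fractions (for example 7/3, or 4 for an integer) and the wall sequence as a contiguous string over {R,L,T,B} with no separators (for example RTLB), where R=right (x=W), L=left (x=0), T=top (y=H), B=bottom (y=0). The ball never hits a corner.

Final position: (7,6)
Wall sequence: LBTR

1. t=1 → L at (0,2); v=(1,-2)
2. t=1 → B at (1,0); v=(1,2)
3. t=9/2 → T at (11/2,9); v=(1,-2)
4. t=3/2 → R at (7,6); v=(-1,-2)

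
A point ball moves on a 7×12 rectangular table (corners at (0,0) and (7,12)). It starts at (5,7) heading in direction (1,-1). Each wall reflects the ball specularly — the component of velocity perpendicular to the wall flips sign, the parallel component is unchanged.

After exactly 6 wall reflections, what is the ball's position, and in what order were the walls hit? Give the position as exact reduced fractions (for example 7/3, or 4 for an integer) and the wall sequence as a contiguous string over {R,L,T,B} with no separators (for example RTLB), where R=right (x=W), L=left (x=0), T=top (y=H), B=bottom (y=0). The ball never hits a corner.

Final position: (0,8)
Wall sequence: RBLRTL

1. t=2 → R at (7,5); v=(-1,-1)
2. t=5 → B at (2,0); v=(-1,1)
3. t=2 → L at (0,2); v=(1,1)
4. t=7 → R at (7,9); v=(-1,1)
5. t=3 → T at (4,12); v=(-1,-1)
6. t=4 → L at (0,8); v=(1,-1)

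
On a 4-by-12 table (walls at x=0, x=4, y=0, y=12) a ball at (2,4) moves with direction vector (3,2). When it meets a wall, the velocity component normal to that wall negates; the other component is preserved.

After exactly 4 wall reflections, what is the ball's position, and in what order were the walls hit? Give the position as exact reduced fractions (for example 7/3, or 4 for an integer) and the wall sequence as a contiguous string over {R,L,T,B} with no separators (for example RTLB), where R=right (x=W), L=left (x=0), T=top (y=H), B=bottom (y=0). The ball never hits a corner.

1. t=2/3 → R at (4,16/3); v=(-3,2)
2. t=4/3 → L at (0,8); v=(3,2)
3. t=4/3 → R at (4,32/3); v=(-3,2)
4. t=2/3 → T at (2,12); v=(-3,-2)

Final position: (2,12)
Wall sequence: RLRT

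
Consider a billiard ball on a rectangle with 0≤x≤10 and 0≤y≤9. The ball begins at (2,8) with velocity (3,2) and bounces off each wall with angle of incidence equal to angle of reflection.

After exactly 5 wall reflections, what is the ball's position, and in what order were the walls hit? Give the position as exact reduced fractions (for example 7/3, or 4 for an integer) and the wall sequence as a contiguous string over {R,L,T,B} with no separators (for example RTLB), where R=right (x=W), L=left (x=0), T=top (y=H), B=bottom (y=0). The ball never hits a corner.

1. t=1/2 → T at (7/2,9); v=(3,-2)
2. t=13/6 → R at (10,14/3); v=(-3,-2)
3. t=7/3 → B at (3,0); v=(-3,2)
4. t=1 → L at (0,2); v=(3,2)
5. t=10/3 → R at (10,26/3); v=(-3,2)

Final position: (10,26/3)
Wall sequence: TRBLR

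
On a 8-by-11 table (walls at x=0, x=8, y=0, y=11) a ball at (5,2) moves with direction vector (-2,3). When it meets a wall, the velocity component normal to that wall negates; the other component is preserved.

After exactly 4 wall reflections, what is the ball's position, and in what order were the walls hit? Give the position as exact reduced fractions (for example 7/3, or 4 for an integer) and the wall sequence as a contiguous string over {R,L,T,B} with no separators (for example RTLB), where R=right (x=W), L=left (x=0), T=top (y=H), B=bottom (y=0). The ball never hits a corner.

Final position: (23/3,0)
Wall sequence: LTRB

1. t=5/2 → L at (0,19/2); v=(2,3)
2. t=1/2 → T at (1,11); v=(2,-3)
3. t=7/2 → R at (8,1/2); v=(-2,-3)
4. t=1/6 → B at (23/3,0); v=(-2,3)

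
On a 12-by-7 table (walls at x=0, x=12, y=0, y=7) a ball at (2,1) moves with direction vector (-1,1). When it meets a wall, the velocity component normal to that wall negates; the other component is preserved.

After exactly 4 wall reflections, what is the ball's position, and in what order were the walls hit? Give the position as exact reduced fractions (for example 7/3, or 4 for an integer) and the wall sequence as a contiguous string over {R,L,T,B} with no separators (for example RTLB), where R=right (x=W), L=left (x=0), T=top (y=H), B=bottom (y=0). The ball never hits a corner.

1. t=2 → L at (0,3); v=(1,1)
2. t=4 → T at (4,7); v=(1,-1)
3. t=7 → B at (11,0); v=(1,1)
4. t=1 → R at (12,1); v=(-1,1)

Final position: (12,1)
Wall sequence: LTBR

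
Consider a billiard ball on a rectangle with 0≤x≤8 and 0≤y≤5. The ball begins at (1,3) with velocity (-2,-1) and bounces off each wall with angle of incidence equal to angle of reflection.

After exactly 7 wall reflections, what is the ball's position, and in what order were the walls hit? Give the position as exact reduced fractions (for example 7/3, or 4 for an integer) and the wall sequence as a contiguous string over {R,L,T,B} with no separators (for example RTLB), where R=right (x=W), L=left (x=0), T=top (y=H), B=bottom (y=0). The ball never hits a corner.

1. t=1/2 → L at (0,5/2); v=(2,-1)
2. t=5/2 → B at (5,0); v=(2,1)
3. t=3/2 → R at (8,3/2); v=(-2,1)
4. t=7/2 → T at (1,5); v=(-2,-1)
5. t=1/2 → L at (0,9/2); v=(2,-1)
6. t=4 → R at (8,1/2); v=(-2,-1)
7. t=1/2 → B at (7,0); v=(-2,1)

Final position: (7,0)
Wall sequence: LBRTLRB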